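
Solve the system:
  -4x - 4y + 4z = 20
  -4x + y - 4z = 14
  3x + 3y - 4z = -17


Using Cramer's rule. Expand each determinant along the first row.
D  = (-4)*[1*(-4) - (-4)*3] - (-4)*[(-4)*(-4) - (-4)*3] + 4*[(-4)*3 - 1*3]
  = (-4)*(8) - (-4)*(28) + 4*(-15) = 20
Dx = 20*[1*(-4) - (-4)*3] - (-4)*[14*(-4) - (-4)*(-17)] + 4*[14*3 - 1*(-17)]
  = 20*(8) - (-4)*(-124) + 4*(59) = -100
Dy = (-4)*[14*(-4) - (-4)*(-17)] - 20*[(-4)*(-4) - (-4)*3] + 4*[(-4)*(-17) - 14*3]
  = (-4)*(-124) - 20*(28) + 4*(26) = 40
Dz = (-4)*[1*(-17) - 14*3] - (-4)*[(-4)*(-17) - 14*3] + 20*[(-4)*3 - 1*3]
  = (-4)*(-59) - (-4)*(26) + 20*(-15) = 40
x = Dx/D = -100/20 = -5, y = Dy/D = 40/20 = 2, z = Dz/D = 40/20 = 2
Check eq1: (-4)(-5) + (-4)(2) + (4)(2) = 20 = 20 ✓
Check eq2: (-4)(-5) + (1)(2) + (-4)(2) = 14 = 14 ✓
Check eq3: (3)(-5) + (3)(2) + (-4)(2) = -17 = -17 ✓

x = -5, y = 2, z = 2


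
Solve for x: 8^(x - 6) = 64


Express both sides with the same base.
64 = 8^2
Since the bases match, equate exponents: x - 6 = 2
So x = 2 - (-6) = 8

x = 8


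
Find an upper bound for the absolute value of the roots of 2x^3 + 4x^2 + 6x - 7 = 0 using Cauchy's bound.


Cauchy's bound: all roots r satisfy |r| <= 1 + max(|a_i/a_n|) for i = 0,...,n-1
where a_n is the leading coefficient.

Coefficients: [2, 4, 6, -7]
Leading coefficient a_n = 2
Ratios |a_i/a_n|: 2, 3, 7/2
Maximum ratio: 7/2
Cauchy's bound: |r| <= 1 + 7/2 = 9/2

Upper bound = 9/2


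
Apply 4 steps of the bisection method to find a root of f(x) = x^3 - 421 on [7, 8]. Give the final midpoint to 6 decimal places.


f(x) = x^3 - 421
f(7) = -78 < 0
f(8) = 91 > 0

Step 1: midpoint = (7.000000 + 8.000000)/2 = 7.500000
  f(7.500000) = 0.875000
  f(mid) > 0, so root is in [7.000000, 7.500000]

Step 2: midpoint = (7.000000 + 7.500000)/2 = 7.250000
  f(7.250000) = -39.921875
  f(mid) < 0, so root is in [7.250000, 7.500000]

Step 3: midpoint = (7.250000 + 7.500000)/2 = 7.375000
  f(7.375000) = -19.869141
  f(mid) < 0, so root is in [7.375000, 7.500000]

Step 4: midpoint = (7.375000 + 7.500000)/2 = 7.437500
  f(7.437500) = -9.584229
  f(mid) < 0, so root is in [7.437500, 7.500000]

midpoint = 7.437500


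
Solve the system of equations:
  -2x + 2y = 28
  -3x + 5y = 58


Using Cramer's rule:
Determinant D = (-2)(5) - (-3)(2) = -10 + 6 = -4
Dx = (28)(5) - (58)(2) = 140 - 116 = 24
Dy = (-2)(58) - (-3)(28) = -116 + 84 = -32
x = Dx/D = 24/-4 = -6
y = Dy/D = -32/-4 = 8

x = -6, y = 8


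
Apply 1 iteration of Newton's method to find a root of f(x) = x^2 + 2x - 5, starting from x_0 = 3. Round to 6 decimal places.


Newton's method: x_(n+1) = x_n - f(x_n)/f'(x_n)
f(x) = x^2 + 2x - 5
f'(x) = 2x + 2

Iteration 1:
  f(3.000000) = 10.000000
  f'(3.000000) = 8.000000
  x_1 = 3.000000 - (10.000000)/(8.000000) = 1.750000

x_1 = 1.750000


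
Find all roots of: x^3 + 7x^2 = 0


The lowest-degree term is x^2, so x = 0 is a root with multiplicity 2. Factor out x^2:
  x + 7 = 0
Linear factor x + 7 = 0 gives x = -7.
Collecting all roots found:

x = -7, x = 0 (multiplicity 2)


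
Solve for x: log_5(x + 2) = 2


Convert to exponential form: x + 2 = 5^2 = 25
x = 25 - 2 = 23
Check: log_5(23 + 2) = log_5(25) = log_5(25) = 2 ✓

x = 23


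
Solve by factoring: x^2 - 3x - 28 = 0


We need two numbers that multiply to -28 and add to -3.
Those numbers are -7 and 4 (since (-7) * 4 = -28 and (-7) + 4 = -3).
So x^2 - 3x - 28 = (x - 7)(x + 4) = 0
Setting each factor to zero: x = 7 or x = -4

x = -4, x = 7


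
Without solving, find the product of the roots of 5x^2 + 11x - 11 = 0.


By Vieta's formulas for ax^2 + bx + c = 0:
  Sum of roots = -b/a
  Product of roots = c/a

Here a = 5, b = 11, c = -11
Sum = -(11)/5 = -11/5
Product = -11/5 = -11/5

Product = -11/5


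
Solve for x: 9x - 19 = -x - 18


Starting with: 9x - 19 = -x - 18
Move all x terms to left: (9 + 1)x = -18 + 19
Simplify: 10x = 1
Divide both sides by 10: x = 1/10

x = 1/10


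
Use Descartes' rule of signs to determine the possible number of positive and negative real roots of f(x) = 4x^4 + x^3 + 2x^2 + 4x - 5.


Descartes' rule of signs:

For positive roots, count sign changes in f(x) = 4x^4 + x^3 + 2x^2 + 4x - 5:
Signs of coefficients: +, +, +, +, -
Number of sign changes: 1
Possible positive real roots: 1

For negative roots, examine f(-x) = 4x^4 - x^3 + 2x^2 - 4x - 5:
Signs of coefficients: +, -, +, -, -
Number of sign changes: 3
Possible negative real roots: 3, 1

Positive roots: 1; Negative roots: 3 or 1


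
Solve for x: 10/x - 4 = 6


Subtract -4 from both sides: 10/x = 10
Multiply both sides by x: 10 = 10 * x
Divide by 10: x = 1

x = 1


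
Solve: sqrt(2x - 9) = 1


Square both sides: 2x - 9 = 1^2 = 1
2x = 1 + 9 = 10
x = 5
Check: sqrt(2*5 - 9) = sqrt(1) = 1 ✓

x = 5


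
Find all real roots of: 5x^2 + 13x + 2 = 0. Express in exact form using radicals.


Using the quadratic formula: x = (-b ± sqrt(b^2 - 4ac)) / (2a)
Here a = 5, b = 13, c = 2
Discriminant = b^2 - 4ac = 13^2 - 4(5)(2) = 169 - 40 = 129
Since discriminant = 129 > 0, there are two real roots.
x = (-13 ± sqrt(129)) / 10
Numerically: x ≈ -0.1642 or x ≈ -2.4358

x = (-13 + sqrt(129)) / 10 or x = (-13 - sqrt(129)) / 10


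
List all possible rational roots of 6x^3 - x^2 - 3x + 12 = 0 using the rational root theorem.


Rational root theorem: possible roots are ±p/q where:
  p divides the constant term (12): p ∈ {1, 2, 3, 4, 6, 12}
  q divides the leading coefficient (6): q ∈ {1, 2, 3, 6}

All possible rational roots: -12, -6, -4, -3, -2, -3/2, -4/3, -1, -2/3, -1/2, -1/3, -1/6, 1/6, 1/3, 1/2, 2/3, 1, 4/3, 3/2, 2, 3, 4, 6, 12

-12, -6, -4, -3, -2, -3/2, -4/3, -1, -2/3, -1/2, -1/3, -1/6, 1/6, 1/3, 1/2, 2/3, 1, 4/3, 3/2, 2, 3, 4, 6, 12


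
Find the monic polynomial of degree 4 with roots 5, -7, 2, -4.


A monic polynomial with roots 5, -7, 2, -4 is:
p(x) = (x - 5)(x + 7)(x - 2)(x + 4)
After multiplying by (x - 5): x - 5
After multiplying by (x + 7): x^2 + 2x - 35
After multiplying by (x - 2): x^3 - 39x + 70
After multiplying by (x + 4): x^4 + 4x^3 - 39x^2 - 86x + 280

x^4 + 4x^3 - 39x^2 - 86x + 280


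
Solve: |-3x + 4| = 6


An absolute value equation |expr| = 6 gives two cases:
Case 1: -3x + 4 = 6
  -3x = 2, so x = -2/3
Case 2: -3x + 4 = -6
  -3x = -10, so x = 10/3

x = -2/3, x = 10/3


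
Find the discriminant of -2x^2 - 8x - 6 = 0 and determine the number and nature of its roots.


For ax^2 + bx + c = 0, discriminant D = b^2 - 4ac
Here a = -2, b = -8, c = -6
D = (-8)^2 - 4(-2)(-6) = 64 - 48 = 16

D = 16 > 0 and is a perfect square (sqrt = 4)
The equation has 2 distinct real rational roots.

Discriminant = 16, 2 distinct real rational roots


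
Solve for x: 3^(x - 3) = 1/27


Express both sides with the same base.
1/27 = 3^(-3)
Since the bases match, equate exponents: x - 3 = -3
So x = -3 - (-3) = 0

x = 0


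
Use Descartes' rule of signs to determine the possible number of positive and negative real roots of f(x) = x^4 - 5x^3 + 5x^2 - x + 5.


Descartes' rule of signs:

For positive roots, count sign changes in f(x) = x^4 - 5x^3 + 5x^2 - x + 5:
Signs of coefficients: +, -, +, -, +
Number of sign changes: 4
Possible positive real roots: 4, 2, 0

For negative roots, examine f(-x) = x^4 + 5x^3 + 5x^2 + x + 5:
Signs of coefficients: +, +, +, +, +
Number of sign changes: 0
Possible negative real roots: 0

Positive roots: 4 or 2 or 0; Negative roots: 0


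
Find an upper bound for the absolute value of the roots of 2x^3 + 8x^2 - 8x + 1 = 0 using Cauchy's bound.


Cauchy's bound: all roots r satisfy |r| <= 1 + max(|a_i/a_n|) for i = 0,...,n-1
where a_n is the leading coefficient.

Coefficients: [2, 8, -8, 1]
Leading coefficient a_n = 2
Ratios |a_i/a_n|: 4, 4, 1/2
Maximum ratio: 4
Cauchy's bound: |r| <= 1 + 4 = 5

Upper bound = 5


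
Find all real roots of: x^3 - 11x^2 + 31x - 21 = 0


Let p(x) = x^3 - 11x^2 + 31x - 21. By the rational root theorem (leading coefficient 1), any rational root is an integer divisor of 21: try ±1, ±2, ... in turn.
Test x = 1: value = 0 ✓, so (x - 1) is a factor.
Synthetic division by (x - 1): bring down 1; 1(1) - 11 = -10; (-10)(1) + 31 = 21; 21(1) - 21 = 0 → quotient x^2 - 10x + 21, remainder 0.
Solve the quadratic x^2 - 10x + 21 = 0: discriminant = (-10)^2 - 4(1)(21) = 100 - 84 = 16.
sqrt(16) = 4, so x = (10 ± 4)/2: x = 7 or x = 3.

x = 1, x = 3, x = 7


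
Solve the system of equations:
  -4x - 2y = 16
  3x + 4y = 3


Using Cramer's rule:
Determinant D = (-4)(4) - (3)(-2) = -16 + 6 = -10
Dx = (16)(4) - (3)(-2) = 64 + 6 = 70
Dy = (-4)(3) - (3)(16) = -12 - 48 = -60
x = Dx/D = 70/-10 = -7
y = Dy/D = -60/-10 = 6

x = -7, y = 6


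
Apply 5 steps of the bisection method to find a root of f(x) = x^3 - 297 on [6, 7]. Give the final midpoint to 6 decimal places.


f(x) = x^3 - 297
f(6) = -81 < 0
f(7) = 46 > 0

Step 1: midpoint = (6.000000 + 7.000000)/2 = 6.500000
  f(6.500000) = -22.375000
  f(mid) < 0, so root is in [6.500000, 7.000000]

Step 2: midpoint = (6.500000 + 7.000000)/2 = 6.750000
  f(6.750000) = 10.546875
  f(mid) > 0, so root is in [6.500000, 6.750000]

Step 3: midpoint = (6.500000 + 6.750000)/2 = 6.625000
  f(6.625000) = -6.224609
  f(mid) < 0, so root is in [6.625000, 6.750000]

Step 4: midpoint = (6.625000 + 6.750000)/2 = 6.687500
  f(6.687500) = 2.082764
  f(mid) > 0, so root is in [6.625000, 6.687500]

Step 5: midpoint = (6.625000 + 6.687500)/2 = 6.656250
  f(6.656250) = -2.090424
  f(mid) < 0, so root is in [6.656250, 6.687500]

midpoint = 6.656250


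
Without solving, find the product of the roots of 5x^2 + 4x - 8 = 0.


By Vieta's formulas for ax^2 + bx + c = 0:
  Sum of roots = -b/a
  Product of roots = c/a

Here a = 5, b = 4, c = -8
Sum = -(4)/5 = -4/5
Product = -8/5 = -8/5

Product = -8/5


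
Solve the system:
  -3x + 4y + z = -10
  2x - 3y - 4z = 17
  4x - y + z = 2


Using Cramer's rule. Expand each determinant along the first row.
D  = (-3)*[(-3)*1 - (-4)*(-1)] - 4*[2*1 - (-4)*4] + 1*[2*(-1) - (-3)*4]
  = (-3)*(-7) - 4*(18) + 1*(10) = -41
Dx = (-10)*[(-3)*1 - (-4)*(-1)] - 4*[17*1 - (-4)*2] + 1*[17*(-1) - (-3)*2]
  = (-10)*(-7) - 4*(25) + 1*(-11) = -41
Dy = (-3)*[17*1 - (-4)*2] - (-10)*[2*1 - (-4)*4] + 1*[2*2 - 17*4]
  = (-3)*(25) - (-10)*(18) + 1*(-64) = 41
Dz = (-3)*[(-3)*2 - 17*(-1)] - 4*[2*2 - 17*4] + (-10)*[2*(-1) - (-3)*4]
  = (-3)*(11) - 4*(-64) + (-10)*(10) = 123
x = Dx/D = -41/-41 = 1, y = Dy/D = 41/-41 = -1, z = Dz/D = 123/-41 = -3
Check eq1: (-3)(1) + (4)(-1) + (1)(-3) = -10 = -10 ✓
Check eq2: (2)(1) + (-3)(-1) + (-4)(-3) = 17 = 17 ✓
Check eq3: (4)(1) + (-1)(-1) + (1)(-3) = 2 = 2 ✓

x = 1, y = -1, z = -3


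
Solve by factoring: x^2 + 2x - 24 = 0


We need two numbers that multiply to -24 and add to 2.
Those numbers are 6 and -4 (since 6 * (-4) = -24 and 6 + (-4) = 2).
So x^2 + 2x - 24 = (x + 6)(x - 4) = 0
Setting each factor to zero: x = -6 or x = 4

x = -6, x = 4


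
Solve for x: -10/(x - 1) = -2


Multiply both sides by (x - 1): -10 = -2(x - 1)
Distribute: -10 = -2x + 2
-2x = -10 - 2 = -12
x = 6

x = 6


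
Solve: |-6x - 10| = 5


An absolute value equation |expr| = 5 gives two cases:
Case 1: -6x - 10 = 5
  -6x = 15, so x = -5/2
Case 2: -6x - 10 = -5
  -6x = 5, so x = -5/6

x = -5/2, x = -5/6


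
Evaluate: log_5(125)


We need the exponent such that 5^? = 125
5^3 = 125
Therefore log_5(125) = 3

3


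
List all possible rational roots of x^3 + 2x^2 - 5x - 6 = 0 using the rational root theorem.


Rational root theorem: possible roots are ±p/q where:
  p divides the constant term (-6): p ∈ {1, 2, 3, 6}
  q divides the leading coefficient (1): q ∈ {1}

All possible rational roots: -6, -3, -2, -1, 1, 2, 3, 6

-6, -3, -2, -1, 1, 2, 3, 6


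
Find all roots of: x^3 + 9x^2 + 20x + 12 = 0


Let p(x) = x^3 + 9x^2 + 20x + 12. By the rational root theorem (leading coefficient 1), any rational root is an integer divisor of 12: try ±1, ±2, ... in turn.
Test x = 1: value = 42 ≠ 0.
Test x = -1: value = 0 ✓, so (x + 1) is a factor.
Synthetic division by (x + 1): bring down 1; 1(-1) + 9 = 8; 8(-1) + 20 = 12; 12(-1) + 12 = 0 → quotient x^2 + 8x + 12, remainder 0.
Solve the quadratic x^2 + 8x + 12 = 0: discriminant = 8^2 - 4(1)(12) = 64 - 48 = 16.
sqrt(16) = 4, so x = (-8 ± 4)/2: x = -2 or x = -6.
Collecting all roots found:

x = -6, x = -2, x = -1


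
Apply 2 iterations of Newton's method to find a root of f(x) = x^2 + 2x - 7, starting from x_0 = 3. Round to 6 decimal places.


Newton's method: x_(n+1) = x_n - f(x_n)/f'(x_n)
f(x) = x^2 + 2x - 7
f'(x) = 2x + 2

Iteration 1:
  f(3.000000) = 8.000000
  f'(3.000000) = 8.000000
  x_1 = 3.000000 - (8.000000)/(8.000000) = 2.000000

Iteration 2:
  f(2.000000) = 1.000000
  f'(2.000000) = 6.000000
  x_2 = 2.000000 - (1.000000)/(6.000000) = 1.833333

x_2 = 1.833333


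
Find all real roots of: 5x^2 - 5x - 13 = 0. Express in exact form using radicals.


Using the quadratic formula: x = (-b ± sqrt(b^2 - 4ac)) / (2a)
Here a = 5, b = -5, c = -13
Discriminant = b^2 - 4ac = (-5)^2 - 4(5)(-13) = 25 + 260 = 285
Since discriminant = 285 > 0, there are two real roots.
x = (5 ± sqrt(285)) / 10
Numerically: x ≈ 2.1882 or x ≈ -1.1882

x = (5 + sqrt(285)) / 10 or x = (5 - sqrt(285)) / 10


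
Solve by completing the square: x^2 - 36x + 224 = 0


Start: x^2 - 36x + 224 = 0
Move constant: x^2 - 36x = -224
Half of -36 is -18, squared is 324
Add 324 to both sides: x^2 - 36x + 324 = 100
(x - 18)^2 = 100
x - 18 = ±10
x = 18 + 10 = 28 or x = 18 - 10 = 8

x = 8, x = 28


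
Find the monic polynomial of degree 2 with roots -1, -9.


A monic polynomial with roots -1, -9 is:
p(x) = (x + 1)(x + 9)
After multiplying by (x + 1): x + 1
After multiplying by (x + 9): x^2 + 10x + 9

x^2 + 10x + 9


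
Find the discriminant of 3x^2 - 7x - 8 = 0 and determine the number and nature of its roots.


For ax^2 + bx + c = 0, discriminant D = b^2 - 4ac
Here a = 3, b = -7, c = -8
D = (-7)^2 - 4(3)(-8) = 49 + 96 = 145

D = 145 > 0 but not a perfect square
The equation has 2 distinct real irrational roots.

Discriminant = 145, 2 distinct real irrational roots


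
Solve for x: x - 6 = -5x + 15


Starting with: x - 6 = -5x + 15
Move all x terms to left: (1 + 5)x = 15 + 6
Simplify: 6x = 21
Divide both sides by 6: x = 7/2

x = 7/2


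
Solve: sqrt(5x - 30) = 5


Square both sides: 5x - 30 = 5^2 = 25
5x = 25 + 30 = 55
x = 11
Check: sqrt(5*11 - 30) = sqrt(25) = 5 ✓

x = 11


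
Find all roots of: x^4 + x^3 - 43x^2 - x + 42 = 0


Let p(x) = x^4 + x^3 - 43x^2 - x + 42. By the rational root theorem (leading coefficient 1), any rational root is an integer divisor of 42: try ±1, ±2, ... in turn.
Test x = 1: value = 0 ✓, so (x - 1) is a factor.
Synthetic division by (x - 1): bring down 1; 1(1) + 1 = 2; 2(1) - 43 = -41; (-41)(1) - 1 = -42; (-42)(1) + 42 = 0 → quotient x^3 + 2x^2 - 41x - 42, remainder 0.
Continue with the quotient x^3 + 2x^2 - 41x - 42 (candidates must divide 42; re-test x = 1 first in case it repeats).
Test x = 1: value = -80 ≠ 0.
Test x = -1: value = 0 ✓, so (x + 1) is a factor.
Synthetic division by (x + 1): bring down 1; 1(-1) + 2 = 1; 1(-1) - 41 = -42; (-42)(-1) - 42 = 0 → quotient x^2 + x - 42, remainder 0.
Solve the quadratic x^2 + x - 42 = 0: discriminant = 1^2 - 4(1)(-42) = 1 + 168 = 169.
sqrt(169) = 13, so x = (-1 ± 13)/2: x = 6 or x = -7.
Collecting all roots found:

x = -7, x = -1, x = 1, x = 6


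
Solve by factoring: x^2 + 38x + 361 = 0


We need two numbers that multiply to 361 and add to 38.
Those numbers are 19 and 19 (since 19 * 19 = 361 and 19 + 19 = 38).
So x^2 + 38x + 361 = (x + 19)(x + 19) = 0
Setting each factor to zero: x = -19 or x = -19

x = -19


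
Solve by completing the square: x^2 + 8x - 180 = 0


Start: x^2 + 8x - 180 = 0
Move constant: x^2 + 8x = 180
Half of 8 is 4, squared is 16
Add 16 to both sides: x^2 + 8x + 16 = 196
(x + 4)^2 = 196
x + 4 = ±14
x = -4 + 14 = 10 or x = -4 - 14 = -18

x = -18, x = 10


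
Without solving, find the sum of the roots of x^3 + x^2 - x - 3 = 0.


By Vieta's formulas for x^3 + bx^2 + cx + d = 0:
  r1 + r2 + r3 = -b/a = -1
  r1*r2 + r1*r3 + r2*r3 = c/a = -1
  r1*r2*r3 = -d/a = 3


Sum = -1


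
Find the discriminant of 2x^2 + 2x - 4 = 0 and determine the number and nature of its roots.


For ax^2 + bx + c = 0, discriminant D = b^2 - 4ac
Here a = 2, b = 2, c = -4
D = (2)^2 - 4(2)(-4) = 4 + 32 = 36

D = 36 > 0 and is a perfect square (sqrt = 6)
The equation has 2 distinct real rational roots.

Discriminant = 36, 2 distinct real rational roots


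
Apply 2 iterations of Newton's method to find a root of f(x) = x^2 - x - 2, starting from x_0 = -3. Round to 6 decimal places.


Newton's method: x_(n+1) = x_n - f(x_n)/f'(x_n)
f(x) = x^2 - x - 2
f'(x) = 2x - 1

Iteration 1:
  f(-3.000000) = 10.000000
  f'(-3.000000) = -7.000000
  x_1 = -3.000000 - (10.000000)/(-7.000000) = -1.571429

Iteration 2:
  f(-1.571429) = 2.040816
  f'(-1.571429) = -4.142857
  x_2 = -1.571429 - (2.040816)/(-4.142857) = -1.078818

x_2 = -1.078818


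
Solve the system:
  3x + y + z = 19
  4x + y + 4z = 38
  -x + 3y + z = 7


Using Cramer's rule. Expand each determinant along the first row.
D  = 3*[1*1 - 4*3] - 1*[4*1 - 4*(-1)] + 1*[4*3 - 1*(-1)]
  = 3*(-11) - 1*(8) + 1*(13) = -28
Dx = 19*[1*1 - 4*3] - 1*[38*1 - 4*7] + 1*[38*3 - 1*7]
  = 19*(-11) - 1*(10) + 1*(107) = -112
Dy = 3*[38*1 - 4*7] - 19*[4*1 - 4*(-1)] + 1*[4*7 - 38*(-1)]
  = 3*(10) - 19*(8) + 1*(66) = -56
Dz = 3*[1*7 - 38*3] - 1*[4*7 - 38*(-1)] + 19*[4*3 - 1*(-1)]
  = 3*(-107) - 1*(66) + 19*(13) = -140
x = Dx/D = -112/-28 = 4, y = Dy/D = -56/-28 = 2, z = Dz/D = -140/-28 = 5
Check eq1: (3)(4) + (1)(2) + (1)(5) = 19 = 19 ✓
Check eq2: (4)(4) + (1)(2) + (4)(5) = 38 = 38 ✓
Check eq3: (-1)(4) + (3)(2) + (1)(5) = 7 = 7 ✓

x = 4, y = 2, z = 5


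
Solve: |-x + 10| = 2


An absolute value equation |expr| = 2 gives two cases:
Case 1: -x + 10 = 2
  -x = -8, so x = 8
Case 2: -x + 10 = -2
  -x = -12, so x = 12

x = 8, x = 12


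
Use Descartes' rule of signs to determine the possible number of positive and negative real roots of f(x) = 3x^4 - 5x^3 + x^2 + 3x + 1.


Descartes' rule of signs:

For positive roots, count sign changes in f(x) = 3x^4 - 5x^3 + x^2 + 3x + 1:
Signs of coefficients: +, -, +, +, +
Number of sign changes: 2
Possible positive real roots: 2, 0

For negative roots, examine f(-x) = 3x^4 + 5x^3 + x^2 - 3x + 1:
Signs of coefficients: +, +, +, -, +
Number of sign changes: 2
Possible negative real roots: 2, 0

Positive roots: 2 or 0; Negative roots: 2 or 0


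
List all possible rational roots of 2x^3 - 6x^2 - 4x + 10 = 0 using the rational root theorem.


Rational root theorem: possible roots are ±p/q where:
  p divides the constant term (10): p ∈ {1, 2, 5, 10}
  q divides the leading coefficient (2): q ∈ {1, 2}

All possible rational roots: -10, -5, -5/2, -2, -1, -1/2, 1/2, 1, 2, 5/2, 5, 10

-10, -5, -5/2, -2, -1, -1/2, 1/2, 1, 2, 5/2, 5, 10


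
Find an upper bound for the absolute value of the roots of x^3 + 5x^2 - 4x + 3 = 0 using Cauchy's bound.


Cauchy's bound: all roots r satisfy |r| <= 1 + max(|a_i/a_n|) for i = 0,...,n-1
where a_n is the leading coefficient.

Coefficients: [1, 5, -4, 3]
Leading coefficient a_n = 1
Ratios |a_i/a_n|: 5, 4, 3
Maximum ratio: 5
Cauchy's bound: |r| <= 1 + 5 = 6

Upper bound = 6


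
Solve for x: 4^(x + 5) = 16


Express both sides with the same base.
16 = 4^2
Since the bases match, equate exponents: x + 5 = 2
So x = 2 - (5) = -3

x = -3


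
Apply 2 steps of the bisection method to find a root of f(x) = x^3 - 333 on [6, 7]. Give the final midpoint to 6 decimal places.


f(x) = x^3 - 333
f(6) = -117 < 0
f(7) = 10 > 0

Step 1: midpoint = (6.000000 + 7.000000)/2 = 6.500000
  f(6.500000) = -58.375000
  f(mid) < 0, so root is in [6.500000, 7.000000]

Step 2: midpoint = (6.500000 + 7.000000)/2 = 6.750000
  f(6.750000) = -25.453125
  f(mid) < 0, so root is in [6.750000, 7.000000]

midpoint = 6.750000


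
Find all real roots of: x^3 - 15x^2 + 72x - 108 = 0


Let p(x) = x^3 - 15x^2 + 72x - 108. By the rational root theorem (leading coefficient 1), any rational root is an integer divisor of 108: try ±1, ±2, ... in turn.
Test x = 1: value = -50 ≠ 0.
Test x = -1: value = -196 ≠ 0.
Test x = 2: value = -16 ≠ 0.
Test x = -2: value = -320 ≠ 0.
Test x = 3: value = 0 ✓, so (x - 3) is a factor.
Synthetic division by (x - 3): bring down 1; 1(3) - 15 = -12; (-12)(3) + 72 = 36; 36(3) - 108 = 0 → quotient x^2 - 12x + 36, remainder 0.
Solve the quadratic x^2 - 12x + 36 = 0: discriminant = (-12)^2 - 4(1)(36) = 144 - 144 = 0.
Discriminant = 0, so a double root: x = 12/2 = 6.

x = 3, x = 6 (multiplicity 2)


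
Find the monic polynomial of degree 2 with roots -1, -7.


A monic polynomial with roots -1, -7 is:
p(x) = (x + 1)(x + 7)
After multiplying by (x + 1): x + 1
After multiplying by (x + 7): x^2 + 8x + 7

x^2 + 8x + 7


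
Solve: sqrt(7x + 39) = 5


Square both sides: 7x + 39 = 5^2 = 25
7x = 25 - 39 = -14
x = -2
Check: sqrt(7*(-2) + 39) = sqrt(25) = 5 ✓

x = -2


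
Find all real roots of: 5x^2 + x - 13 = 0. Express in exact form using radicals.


Using the quadratic formula: x = (-b ± sqrt(b^2 - 4ac)) / (2a)
Here a = 5, b = 1, c = -13
Discriminant = b^2 - 4ac = 1^2 - 4(5)(-13) = 1 + 260 = 261
Since discriminant = 261 > 0, there are two real roots.
x = (-1 ± 3*sqrt(29)) / 10
Numerically: x ≈ 1.5155 or x ≈ -1.7155

x = (-1 + 3*sqrt(29)) / 10 or x = (-1 - 3*sqrt(29)) / 10


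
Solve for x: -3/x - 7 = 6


Subtract -7 from both sides: -3/x = 13
Multiply both sides by x: -3 = 13 * x
Divide by 13: x = -3/13

x = -3/13


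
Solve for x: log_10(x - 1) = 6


Convert to exponential form: x - 1 = 10^6 = 1000000
x = 1000000 + 1 = 1000001
Check: log_10(1000001 - 1) = log_10(1000000) = log_10(1000000) = 6 ✓

x = 1000001


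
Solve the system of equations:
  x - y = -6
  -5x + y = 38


Using Cramer's rule:
Determinant D = (1)(1) - (-5)(-1) = 1 - 5 = -4
Dx = (-6)(1) - (38)(-1) = -6 + 38 = 32
Dy = (1)(38) - (-5)(-6) = 38 - 30 = 8
x = Dx/D = 32/-4 = -8
y = Dy/D = 8/-4 = -2

x = -8, y = -2


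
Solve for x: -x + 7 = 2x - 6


Starting with: -x + 7 = 2x - 6
Move all x terms to left: (-1 - 2)x = -6 - 7
Simplify: -3x = -13
Divide both sides by -3: x = 13/3

x = 13/3


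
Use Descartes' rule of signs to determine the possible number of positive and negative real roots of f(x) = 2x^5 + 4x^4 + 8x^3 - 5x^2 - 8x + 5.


Descartes' rule of signs:

For positive roots, count sign changes in f(x) = 2x^5 + 4x^4 + 8x^3 - 5x^2 - 8x + 5:
Signs of coefficients: +, +, +, -, -, +
Number of sign changes: 2
Possible positive real roots: 2, 0

For negative roots, examine f(-x) = -2x^5 + 4x^4 - 8x^3 - 5x^2 + 8x + 5:
Signs of coefficients: -, +, -, -, +, +
Number of sign changes: 3
Possible negative real roots: 3, 1

Positive roots: 2 or 0; Negative roots: 3 or 1


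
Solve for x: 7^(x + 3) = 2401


Express both sides with the same base.
2401 = 7^4
Since the bases match, equate exponents: x + 3 = 4
So x = 4 - (3) = 1

x = 1


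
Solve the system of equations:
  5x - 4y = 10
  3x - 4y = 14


Using Cramer's rule:
Determinant D = (5)(-4) - (3)(-4) = -20 + 12 = -8
Dx = (10)(-4) - (14)(-4) = -40 + 56 = 16
Dy = (5)(14) - (3)(10) = 70 - 30 = 40
x = Dx/D = 16/-8 = -2
y = Dy/D = 40/-8 = -5

x = -2, y = -5


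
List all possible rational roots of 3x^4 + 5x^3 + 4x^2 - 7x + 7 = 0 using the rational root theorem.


Rational root theorem: possible roots are ±p/q where:
  p divides the constant term (7): p ∈ {1, 7}
  q divides the leading coefficient (3): q ∈ {1, 3}

All possible rational roots: -7, -7/3, -1, -1/3, 1/3, 1, 7/3, 7

-7, -7/3, -1, -1/3, 1/3, 1, 7/3, 7


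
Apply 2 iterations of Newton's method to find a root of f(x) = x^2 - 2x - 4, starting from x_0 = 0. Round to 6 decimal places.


Newton's method: x_(n+1) = x_n - f(x_n)/f'(x_n)
f(x) = x^2 - 2x - 4
f'(x) = 2x - 2

Iteration 1:
  f(0.000000) = -4.000000
  f'(0.000000) = -2.000000
  x_1 = 0.000000 - (-4.000000)/(-2.000000) = -2.000000

Iteration 2:
  f(-2.000000) = 4.000000
  f'(-2.000000) = -6.000000
  x_2 = -2.000000 - (4.000000)/(-6.000000) = -1.333333

x_2 = -1.333333


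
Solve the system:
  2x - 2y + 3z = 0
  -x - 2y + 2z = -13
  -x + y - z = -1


Using Cramer's rule. Expand each determinant along the first row.
D  = 2*[(-2)*(-1) - 2*1] - (-2)*[(-1)*(-1) - 2*(-1)] + 3*[(-1)*1 - (-2)*(-1)]
  = 2*(0) - (-2)*(3) + 3*(-3) = -3
Dx = 0*[(-2)*(-1) - 2*1] - (-2)*[(-13)*(-1) - 2*(-1)] + 3*[(-13)*1 - (-2)*(-1)]
  = 0*(0) - (-2)*(15) + 3*(-15) = -15
Dy = 2*[(-13)*(-1) - 2*(-1)] - 0*[(-1)*(-1) - 2*(-1)] + 3*[(-1)*(-1) - (-13)*(-1)]
  = 2*(15) - 0*(3) + 3*(-12) = -6
Dz = 2*[(-2)*(-1) - (-13)*1] - (-2)*[(-1)*(-1) - (-13)*(-1)] + 0*[(-1)*1 - (-2)*(-1)]
  = 2*(15) - (-2)*(-12) + 0*(-3) = 6
x = Dx/D = -15/-3 = 5, y = Dy/D = -6/-3 = 2, z = Dz/D = 6/-3 = -2
Check eq1: (2)(5) + (-2)(2) + (3)(-2) = 0 = 0 ✓
Check eq2: (-1)(5) + (-2)(2) + (2)(-2) = -13 = -13 ✓
Check eq3: (-1)(5) + (1)(2) + (-1)(-2) = -1 = -1 ✓

x = 5, y = 2, z = -2


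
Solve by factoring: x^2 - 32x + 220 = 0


We need two numbers that multiply to 220 and add to -32.
Those numbers are -22 and -10 (since (-22) * (-10) = 220 and (-22) + (-10) = -32).
So x^2 - 32x + 220 = (x - 22)(x - 10) = 0
Setting each factor to zero: x = 22 or x = 10

x = 10, x = 22


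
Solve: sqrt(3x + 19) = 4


Square both sides: 3x + 19 = 4^2 = 16
3x = 16 - 19 = -3
x = -1
Check: sqrt(3*(-1) + 19) = sqrt(16) = 4 ✓

x = -1


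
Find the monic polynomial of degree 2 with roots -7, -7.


A monic polynomial with roots -7, -7 is:
p(x) = (x + 7)(x + 7)
After multiplying by (x + 7): x + 7
After multiplying by (x + 7): x^2 + 14x + 49

x^2 + 14x + 49


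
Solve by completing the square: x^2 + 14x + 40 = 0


Start: x^2 + 14x + 40 = 0
Move constant: x^2 + 14x = -40
Half of 14 is 7, squared is 49
Add 49 to both sides: x^2 + 14x + 49 = 9
(x + 7)^2 = 9
x + 7 = ±3
x = -7 + 3 = -4 or x = -7 - 3 = -10

x = -10, x = -4


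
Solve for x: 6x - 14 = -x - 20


Starting with: 6x - 14 = -x - 20
Move all x terms to left: (6 + 1)x = -20 + 14
Simplify: 7x = -6
Divide both sides by 7: x = -6/7

x = -6/7


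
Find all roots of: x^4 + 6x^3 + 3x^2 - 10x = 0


The constant term is 0, so x = 0 is a root. Factor out x:
  x^3 + 6x^2 + 3x - 10 = 0
Let p(x) = x^3 + 6x^2 + 3x - 10. By the rational root theorem (leading coefficient 1), any rational root is an integer divisor of 10: try ±1, ±2, ... in turn.
Test x = 1: value = 0 ✓, so (x - 1) is a factor.
Synthetic division by (x - 1): bring down 1; 1(1) + 6 = 7; 7(1) + 3 = 10; 10(1) - 10 = 0 → quotient x^2 + 7x + 10, remainder 0.
Solve the quadratic x^2 + 7x + 10 = 0: discriminant = 7^2 - 4(1)(10) = 49 - 40 = 9.
sqrt(9) = 3, so x = (-7 ± 3)/2: x = -2 or x = -5.
Collecting all roots found:

x = -5, x = -2, x = 0, x = 1


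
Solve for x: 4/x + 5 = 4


Subtract 5 from both sides: 4/x = -1
Multiply both sides by x: 4 = -1 * x
Divide by -1: x = -4

x = -4


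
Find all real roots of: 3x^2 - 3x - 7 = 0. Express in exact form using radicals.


Using the quadratic formula: x = (-b ± sqrt(b^2 - 4ac)) / (2a)
Here a = 3, b = -3, c = -7
Discriminant = b^2 - 4ac = (-3)^2 - 4(3)(-7) = 9 + 84 = 93
Since discriminant = 93 > 0, there are two real roots.
x = (3 ± sqrt(93)) / 6
Numerically: x ≈ 2.1073 or x ≈ -1.1073

x = (3 + sqrt(93)) / 6 or x = (3 - sqrt(93)) / 6


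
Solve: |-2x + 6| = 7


An absolute value equation |expr| = 7 gives two cases:
Case 1: -2x + 6 = 7
  -2x = 1, so x = -1/2
Case 2: -2x + 6 = -7
  -2x = -13, so x = 13/2

x = -1/2, x = 13/2


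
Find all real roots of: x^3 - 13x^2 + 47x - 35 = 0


Let p(x) = x^3 - 13x^2 + 47x - 35. By the rational root theorem (leading coefficient 1), any rational root is an integer divisor of 35: try ±1, ±2, ... in turn.
Test x = 1: value = 0 ✓, so (x - 1) is a factor.
Synthetic division by (x - 1): bring down 1; 1(1) - 13 = -12; (-12)(1) + 47 = 35; 35(1) - 35 = 0 → quotient x^2 - 12x + 35, remainder 0.
Solve the quadratic x^2 - 12x + 35 = 0: discriminant = (-12)^2 - 4(1)(35) = 144 - 140 = 4.
sqrt(4) = 2, so x = (12 ± 2)/2: x = 7 or x = 5.

x = 1, x = 5, x = 7


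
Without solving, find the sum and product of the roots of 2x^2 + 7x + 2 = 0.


By Vieta's formulas for ax^2 + bx + c = 0:
  Sum of roots = -b/a
  Product of roots = c/a

Here a = 2, b = 7, c = 2
Sum = -(7)/2 = -7/2
Product = 2/2 = 1

Sum = -7/2, Product = 1


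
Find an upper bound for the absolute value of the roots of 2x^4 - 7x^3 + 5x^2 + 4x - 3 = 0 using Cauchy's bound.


Cauchy's bound: all roots r satisfy |r| <= 1 + max(|a_i/a_n|) for i = 0,...,n-1
where a_n is the leading coefficient.

Coefficients: [2, -7, 5, 4, -3]
Leading coefficient a_n = 2
Ratios |a_i/a_n|: 7/2, 5/2, 2, 3/2
Maximum ratio: 7/2
Cauchy's bound: |r| <= 1 + 7/2 = 9/2

Upper bound = 9/2


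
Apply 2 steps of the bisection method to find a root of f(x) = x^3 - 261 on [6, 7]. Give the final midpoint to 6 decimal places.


f(x) = x^3 - 261
f(6) = -45 < 0
f(7) = 82 > 0

Step 1: midpoint = (6.000000 + 7.000000)/2 = 6.500000
  f(6.500000) = 13.625000
  f(mid) > 0, so root is in [6.000000, 6.500000]

Step 2: midpoint = (6.000000 + 6.500000)/2 = 6.250000
  f(6.250000) = -16.859375
  f(mid) < 0, so root is in [6.250000, 6.500000]

midpoint = 6.250000


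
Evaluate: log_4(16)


We need the exponent such that 4^? = 16
4^2 = 16
Therefore log_4(16) = 2

2


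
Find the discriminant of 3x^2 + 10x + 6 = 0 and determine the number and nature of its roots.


For ax^2 + bx + c = 0, discriminant D = b^2 - 4ac
Here a = 3, b = 10, c = 6
D = (10)^2 - 4(3)(6) = 100 - 72 = 28

D = 28 > 0 but not a perfect square
The equation has 2 distinct real irrational roots.

Discriminant = 28, 2 distinct real irrational roots


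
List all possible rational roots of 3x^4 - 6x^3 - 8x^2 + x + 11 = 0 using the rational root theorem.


Rational root theorem: possible roots are ±p/q where:
  p divides the constant term (11): p ∈ {1, 11}
  q divides the leading coefficient (3): q ∈ {1, 3}

All possible rational roots: -11, -11/3, -1, -1/3, 1/3, 1, 11/3, 11

-11, -11/3, -1, -1/3, 1/3, 1, 11/3, 11


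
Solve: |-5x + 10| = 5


An absolute value equation |expr| = 5 gives two cases:
Case 1: -5x + 10 = 5
  -5x = -5, so x = 1
Case 2: -5x + 10 = -5
  -5x = -15, so x = 3

x = 1, x = 3


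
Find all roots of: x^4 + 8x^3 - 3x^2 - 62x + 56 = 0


Let p(x) = x^4 + 8x^3 - 3x^2 - 62x + 56. By the rational root theorem (leading coefficient 1), any rational root is an integer divisor of 56: try ±1, ±2, ... in turn.
Test x = 1: value = 0 ✓, so (x - 1) is a factor.
Synthetic division by (x - 1): bring down 1; 1(1) + 8 = 9; 9(1) - 3 = 6; 6(1) - 62 = -56; (-56)(1) + 56 = 0 → quotient x^3 + 9x^2 + 6x - 56, remainder 0.
Continue with the quotient x^3 + 9x^2 + 6x - 56 (candidates must divide 56; re-test x = 1 first in case it repeats).
Test x = 1: value = -40 ≠ 0.
Test x = -1: value = -54 ≠ 0.
Test x = 2: value = 0 ✓, so (x - 2) is a factor.
Synthetic division by (x - 2): bring down 1; 1(2) + 9 = 11; 11(2) + 6 = 28; 28(2) - 56 = 0 → quotient x^2 + 11x + 28, remainder 0.
Solve the quadratic x^2 + 11x + 28 = 0: discriminant = 11^2 - 4(1)(28) = 121 - 112 = 9.
sqrt(9) = 3, so x = (-11 ± 3)/2: x = -4 or x = -7.
Collecting all roots found:

x = -7, x = -4, x = 1, x = 2


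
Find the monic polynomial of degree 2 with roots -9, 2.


A monic polynomial with roots -9, 2 is:
p(x) = (x + 9)(x - 2)
After multiplying by (x + 9): x + 9
After multiplying by (x - 2): x^2 + 7x - 18

x^2 + 7x - 18


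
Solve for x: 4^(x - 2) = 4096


Express both sides with the same base.
4096 = 4^6
Since the bases match, equate exponents: x - 2 = 6
So x = 6 - (-2) = 8

x = 8


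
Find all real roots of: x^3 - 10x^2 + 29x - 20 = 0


Let p(x) = x^3 - 10x^2 + 29x - 20. By the rational root theorem (leading coefficient 1), any rational root is an integer divisor of 20: try ±1, ±2, ... in turn.
Test x = 1: value = 0 ✓, so (x - 1) is a factor.
Synthetic division by (x - 1): bring down 1; 1(1) - 10 = -9; (-9)(1) + 29 = 20; 20(1) - 20 = 0 → quotient x^2 - 9x + 20, remainder 0.
Solve the quadratic x^2 - 9x + 20 = 0: discriminant = (-9)^2 - 4(1)(20) = 81 - 80 = 1.
sqrt(1) = 1, so x = (9 ± 1)/2: x = 5 or x = 4.

x = 1, x = 4, x = 5


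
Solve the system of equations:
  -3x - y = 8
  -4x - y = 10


Using Cramer's rule:
Determinant D = (-3)(-1) - (-4)(-1) = 3 - 4 = -1
Dx = (8)(-1) - (10)(-1) = -8 + 10 = 2
Dy = (-3)(10) - (-4)(8) = -30 + 32 = 2
x = Dx/D = 2/-1 = -2
y = Dy/D = 2/-1 = -2

x = -2, y = -2


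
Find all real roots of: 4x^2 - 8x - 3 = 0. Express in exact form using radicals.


Using the quadratic formula: x = (-b ± sqrt(b^2 - 4ac)) / (2a)
Here a = 4, b = -8, c = -3
Discriminant = b^2 - 4ac = (-8)^2 - 4(4)(-3) = 64 + 48 = 112
Since discriminant = 112 > 0, there are two real roots.
x = (8 ± 4*sqrt(7)) / 8
Simplifying: x = (2 ± sqrt(7)) / 2
Numerically: x ≈ 2.3229 or x ≈ -0.3229

x = (2 + sqrt(7)) / 2 or x = (2 - sqrt(7)) / 2


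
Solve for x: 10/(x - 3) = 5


Multiply both sides by (x - 3): 10 = 5(x - 3)
Distribute: 10 = 5x - 15
5x = 10 + 15 = 25
x = 5

x = 5


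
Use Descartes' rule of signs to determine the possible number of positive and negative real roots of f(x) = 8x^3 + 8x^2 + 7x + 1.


Descartes' rule of signs:

For positive roots, count sign changes in f(x) = 8x^3 + 8x^2 + 7x + 1:
Signs of coefficients: +, +, +, +
Number of sign changes: 0
Possible positive real roots: 0

For negative roots, examine f(-x) = -8x^3 + 8x^2 - 7x + 1:
Signs of coefficients: -, +, -, +
Number of sign changes: 3
Possible negative real roots: 3, 1

Positive roots: 0; Negative roots: 3 or 1


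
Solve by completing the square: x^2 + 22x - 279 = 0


Start: x^2 + 22x - 279 = 0
Move constant: x^2 + 22x = 279
Half of 22 is 11, squared is 121
Add 121 to both sides: x^2 + 22x + 121 = 400
(x + 11)^2 = 400
x + 11 = ±20
x = -11 + 20 = 9 or x = -11 - 20 = -31

x = -31, x = 9


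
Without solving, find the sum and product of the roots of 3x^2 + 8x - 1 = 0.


By Vieta's formulas for ax^2 + bx + c = 0:
  Sum of roots = -b/a
  Product of roots = c/a

Here a = 3, b = 8, c = -1
Sum = -(8)/3 = -8/3
Product = -1/3 = -1/3

Sum = -8/3, Product = -1/3


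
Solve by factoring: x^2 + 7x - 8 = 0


We need two numbers that multiply to -8 and add to 7.
Those numbers are -1 and 8 (since (-1) * 8 = -8 and (-1) + 8 = 7).
So x^2 + 7x - 8 = (x - 1)(x + 8) = 0
Setting each factor to zero: x = 1 or x = -8

x = -8, x = 1


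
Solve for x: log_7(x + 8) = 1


Convert to exponential form: x + 8 = 7^1 = 7
x = 7 - 8 = -1
Check: log_7(-1 + 8) = log_7(7) = log_7(7) = 1 ✓

x = -1


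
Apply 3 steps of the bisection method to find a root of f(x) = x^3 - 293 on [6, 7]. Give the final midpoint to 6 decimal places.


f(x) = x^3 - 293
f(6) = -77 < 0
f(7) = 50 > 0

Step 1: midpoint = (6.000000 + 7.000000)/2 = 6.500000
  f(6.500000) = -18.375000
  f(mid) < 0, so root is in [6.500000, 7.000000]

Step 2: midpoint = (6.500000 + 7.000000)/2 = 6.750000
  f(6.750000) = 14.546875
  f(mid) > 0, so root is in [6.500000, 6.750000]

Step 3: midpoint = (6.500000 + 6.750000)/2 = 6.625000
  f(6.625000) = -2.224609
  f(mid) < 0, so root is in [6.625000, 6.750000]

midpoint = 6.625000


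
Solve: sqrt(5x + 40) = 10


Square both sides: 5x + 40 = 10^2 = 100
5x = 100 - 40 = 60
x = 12
Check: sqrt(5*12 + 40) = sqrt(100) = 10 ✓

x = 12


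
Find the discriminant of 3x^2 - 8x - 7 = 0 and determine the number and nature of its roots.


For ax^2 + bx + c = 0, discriminant D = b^2 - 4ac
Here a = 3, b = -8, c = -7
D = (-8)^2 - 4(3)(-7) = 64 + 84 = 148

D = 148 > 0 but not a perfect square
The equation has 2 distinct real irrational roots.

Discriminant = 148, 2 distinct real irrational roots


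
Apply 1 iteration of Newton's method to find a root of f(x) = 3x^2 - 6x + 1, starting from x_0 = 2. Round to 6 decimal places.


Newton's method: x_(n+1) = x_n - f(x_n)/f'(x_n)
f(x) = 3x^2 - 6x + 1
f'(x) = 6x - 6

Iteration 1:
  f(2.000000) = 1.000000
  f'(2.000000) = 6.000000
  x_1 = 2.000000 - (1.000000)/(6.000000) = 1.833333

x_1 = 1.833333


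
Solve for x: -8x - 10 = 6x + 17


Starting with: -8x - 10 = 6x + 17
Move all x terms to left: (-8 - 6)x = 17 + 10
Simplify: -14x = 27
Divide both sides by -14: x = -27/14

x = -27/14


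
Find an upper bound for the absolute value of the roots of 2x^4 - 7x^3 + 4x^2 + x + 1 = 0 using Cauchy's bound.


Cauchy's bound: all roots r satisfy |r| <= 1 + max(|a_i/a_n|) for i = 0,...,n-1
where a_n is the leading coefficient.

Coefficients: [2, -7, 4, 1, 1]
Leading coefficient a_n = 2
Ratios |a_i/a_n|: 7/2, 2, 1/2, 1/2
Maximum ratio: 7/2
Cauchy's bound: |r| <= 1 + 7/2 = 9/2

Upper bound = 9/2


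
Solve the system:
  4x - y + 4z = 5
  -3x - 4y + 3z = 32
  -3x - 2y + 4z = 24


Using Cramer's rule. Expand each determinant along the first row.
D  = 4*[(-4)*4 - 3*(-2)] - (-1)*[(-3)*4 - 3*(-3)] + 4*[(-3)*(-2) - (-4)*(-3)]
  = 4*(-10) - (-1)*(-3) + 4*(-6) = -67
Dx = 5*[(-4)*4 - 3*(-2)] - (-1)*[32*4 - 3*24] + 4*[32*(-2) - (-4)*24]
  = 5*(-10) - (-1)*(56) + 4*(32) = 134
Dy = 4*[32*4 - 3*24] - 5*[(-3)*4 - 3*(-3)] + 4*[(-3)*24 - 32*(-3)]
  = 4*(56) - 5*(-3) + 4*(24) = 335
Dz = 4*[(-4)*24 - 32*(-2)] - (-1)*[(-3)*24 - 32*(-3)] + 5*[(-3)*(-2) - (-4)*(-3)]
  = 4*(-32) - (-1)*(24) + 5*(-6) = -134
x = Dx/D = 134/-67 = -2, y = Dy/D = 335/-67 = -5, z = Dz/D = -134/-67 = 2
Check eq1: (4)(-2) + (-1)(-5) + (4)(2) = 5 = 5 ✓
Check eq2: (-3)(-2) + (-4)(-5) + (3)(2) = 32 = 32 ✓
Check eq3: (-3)(-2) + (-2)(-5) + (4)(2) = 24 = 24 ✓

x = -2, y = -5, z = 2


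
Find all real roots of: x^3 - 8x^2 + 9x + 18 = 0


Let p(x) = x^3 - 8x^2 + 9x + 18. By the rational root theorem (leading coefficient 1), any rational root is an integer divisor of 18: try ±1, ±2, ... in turn.
Test x = 1: value = 20 ≠ 0.
Test x = -1: value = 0 ✓, so (x + 1) is a factor.
Synthetic division by (x + 1): bring down 1; 1(-1) - 8 = -9; (-9)(-1) + 9 = 18; 18(-1) + 18 = 0 → quotient x^2 - 9x + 18, remainder 0.
Solve the quadratic x^2 - 9x + 18 = 0: discriminant = (-9)^2 - 4(1)(18) = 81 - 72 = 9.
sqrt(9) = 3, so x = (9 ± 3)/2: x = 6 or x = 3.

x = -1, x = 3, x = 6


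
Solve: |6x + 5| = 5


An absolute value equation |expr| = 5 gives two cases:
Case 1: 6x + 5 = 5
  6x = 0, so x = 0
Case 2: 6x + 5 = -5
  6x = -10, so x = -5/3

x = -5/3, x = 0


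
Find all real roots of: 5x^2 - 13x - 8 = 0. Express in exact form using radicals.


Using the quadratic formula: x = (-b ± sqrt(b^2 - 4ac)) / (2a)
Here a = 5, b = -13, c = -8
Discriminant = b^2 - 4ac = (-13)^2 - 4(5)(-8) = 169 + 160 = 329
Since discriminant = 329 > 0, there are two real roots.
x = (13 ± sqrt(329)) / 10
Numerically: x ≈ 3.1138 or x ≈ -0.5138

x = (13 + sqrt(329)) / 10 or x = (13 - sqrt(329)) / 10


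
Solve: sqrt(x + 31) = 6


Square both sides: x + 31 = 6^2 = 36
x = 36 - 31 = 5
x = 5
Check: sqrt(1*5 + 31) = sqrt(36) = 6 ✓

x = 5


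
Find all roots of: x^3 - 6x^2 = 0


The lowest-degree term is x^2, so x = 0 is a root with multiplicity 2. Factor out x^2:
  x - 6 = 0
Linear factor x - 6 = 0 gives x = 6.
Collecting all roots found:

x = 0 (multiplicity 2), x = 6


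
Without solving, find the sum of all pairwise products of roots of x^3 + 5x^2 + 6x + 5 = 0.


By Vieta's formulas for x^3 + bx^2 + cx + d = 0:
  r1 + r2 + r3 = -b/a = -5
  r1*r2 + r1*r3 + r2*r3 = c/a = 6
  r1*r2*r3 = -d/a = -5


Sum of pairwise products = 6


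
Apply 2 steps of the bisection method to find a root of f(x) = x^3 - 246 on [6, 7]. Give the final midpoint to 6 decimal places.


f(x) = x^3 - 246
f(6) = -30 < 0
f(7) = 97 > 0

Step 1: midpoint = (6.000000 + 7.000000)/2 = 6.500000
  f(6.500000) = 28.625000
  f(mid) > 0, so root is in [6.000000, 6.500000]

Step 2: midpoint = (6.000000 + 6.500000)/2 = 6.250000
  f(6.250000) = -1.859375
  f(mid) < 0, so root is in [6.250000, 6.500000]

midpoint = 6.250000


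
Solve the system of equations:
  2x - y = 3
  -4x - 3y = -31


Using Cramer's rule:
Determinant D = (2)(-3) - (-4)(-1) = -6 - 4 = -10
Dx = (3)(-3) - (-31)(-1) = -9 - 31 = -40
Dy = (2)(-31) - (-4)(3) = -62 + 12 = -50
x = Dx/D = -40/-10 = 4
y = Dy/D = -50/-10 = 5

x = 4, y = 5
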